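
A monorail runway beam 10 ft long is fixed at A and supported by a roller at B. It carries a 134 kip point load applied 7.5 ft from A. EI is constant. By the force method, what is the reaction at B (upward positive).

Remove the prop at B; the released (primary) structure is a cantilever built in at A.
Primary-structure tip deflection at B by superposition:
  point load 134 at a = 7.5: Pa²(3L − a)/(6EI) = 28266/EI
Flexibility coefficient — unit upward force at B: δ_{BB} = L³/(3EI) = 333.3/EI.
The prop prevents deflection at B: R_B = δ_0/δ_{BB} = 28266/333.3 = 84.8 kip.

R_B = 84.8 kip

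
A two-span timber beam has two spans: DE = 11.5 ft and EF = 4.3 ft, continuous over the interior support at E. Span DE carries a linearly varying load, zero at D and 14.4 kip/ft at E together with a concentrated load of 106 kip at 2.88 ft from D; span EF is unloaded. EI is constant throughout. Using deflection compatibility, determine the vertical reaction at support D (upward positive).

Take M_E as the redundant. Released structure: two simple spans DE and EF with a hinge at E.
Rotations at E on the released spans (each span's end-slope, ×1/EI):
  span DE: triangular load, peak 14.4: w₀L³/(45EI) = 486.7/EI
  span DE: point load 106 at a = 2.88: Pab(L + a)/(6LEI) = 548.4/EI
  relative rotation θ_0 = (1035 + 0)/EI = 1035/EI
A unit hogging moment at E produces rotation L₁/(3EI) + L₂/(3EI) = 5.267/EI.
Slope continuity at E: θ_0 = M_E·5.267/EI, so M_E = 1035/5.267 = 196.5 kip·ft (hogging).
Span DE, ΣM about D with M_E applied at E: R_E^{DE}·11.5 = 940.1 + 196.5, so R_E^{DE} = 98.84 kip and R_D = 188.8 − 98.84 = 89.96 kip.

R_D = 89.96 kip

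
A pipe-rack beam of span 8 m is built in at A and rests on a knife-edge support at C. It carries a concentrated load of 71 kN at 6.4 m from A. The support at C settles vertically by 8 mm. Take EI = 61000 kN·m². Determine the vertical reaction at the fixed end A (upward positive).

R_A = 23.88 kN

Release the roller at C. Primary structure: cantilever fixed at A.
Free-end deflection of the primary structure under the applied loading (downward +):
  point load 71 at a = 6.4: Pa²(3L − a)/(6EI) = 8531/EI
Flexibility coefficient — unit upward force at C: δ_{CC} = L³/(3EI) = 170.7/EI.
With EI = 61000 kN·m²: δ_0 = 0.13985 m and δ_{CC} = 0.002798 m/kN.
Compatibility — the beam at C must follow the support down by 0.008 m: δ_0 − R_C·δ_{CC} = 0.008, so R_C = (0.13985 − 0.008)/0.002798 = 47.12 kN.
Vertical equilibrium: R_A = ΣP − R_C = 71 − 47.12 = 23.88 kN.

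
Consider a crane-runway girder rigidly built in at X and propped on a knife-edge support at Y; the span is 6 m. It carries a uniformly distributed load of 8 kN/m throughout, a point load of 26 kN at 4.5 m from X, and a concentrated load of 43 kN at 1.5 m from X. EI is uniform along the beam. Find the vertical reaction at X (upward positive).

Choose R_Y as the redundant. The primary structure is the cantilever fixed at X.
Free-end deflection of the primary structure under the applied loading (downward +):
  UDL 8: wL⁴/(8EI) = 1296/EI
  point load 26 at a = 4.5: Pa²(3L − a)/(6EI) = 1185/EI
  point load 43 at a = 1.5: Pa²(3L − a)/(6EI) = 266.1/EI
  δ_0 = 2747/EI
Flexibility coefficient — unit upward force at Y: δ_{YY} = L³/(3EI) = 72/EI.
Compatibility at Y: δ_0 − R_Y·δ_{YY} = 0, so R_Y = 2747/72 = 38.15 kN.
Vertical equilibrium: R_X = ΣP − R_Y = 117 − 38.15 = 78.85 kN.

R_X = 78.85 kN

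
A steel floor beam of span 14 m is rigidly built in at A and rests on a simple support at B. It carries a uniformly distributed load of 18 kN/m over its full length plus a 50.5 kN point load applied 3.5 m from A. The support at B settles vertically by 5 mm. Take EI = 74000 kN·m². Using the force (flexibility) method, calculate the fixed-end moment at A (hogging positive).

Release the roller at B. Primary structure: cantilever fixed at A.
Downward deflection at the released point B due to the loads:
  UDL 18: wL⁴/(8EI) = 86436/EI
  point load 50.5 at a = 3.5: Pa²(3L − a)/(6EI) = 3970/EI
  δ_0 = 90406/EI
Flexibility coefficient — unit upward force at B: δ_{BB} = L³/(3EI) = 914.7/EI.
With EI = 74000 kN·m²: δ_0 = 1.2217 m and δ_{BB} = 0.01236 m/kN.
Compatibility — the beam at B must follow the support down by 0.005 m: δ_0 − R_B·δ_{BB} = 0.005, so R_B = (1.2217 − 0.005)/0.01236 = 98.44 kN.
Moment equilibrium about A: M_A = Σ(load moments about A) − R_B·L = 1941 − 98.44×14 = 562.7 kN·m.

M_A = 562.7 kN·m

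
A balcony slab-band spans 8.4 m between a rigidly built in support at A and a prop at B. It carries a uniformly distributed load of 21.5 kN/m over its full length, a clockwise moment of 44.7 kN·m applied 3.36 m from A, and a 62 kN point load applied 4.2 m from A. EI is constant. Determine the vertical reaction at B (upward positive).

Choose R_B as the redundant. The primary structure is the cantilever fixed at A.
Downward deflection at the released point B due to the loads:
  UDL 21.5: wL⁴/(8EI) = 13380/EI
  clockwise couple 44.7 at a = 3.36: M₀a(2L − a)/(2EI) = 1009/EI
  point load 62 at a = 4.2: Pa²(3L − a)/(6EI) = 3828/EI
  δ_0 = 18217/EI
Flexibility coefficient — unit upward force at B: δ_{BB} = L³/(3EI) = 197.6/EI.
Compatibility at B: δ_0 − R_B·δ_{BB} = 0, so R_B = 18217/197.6 = 92.21 kN.

R_B = 92.21 kN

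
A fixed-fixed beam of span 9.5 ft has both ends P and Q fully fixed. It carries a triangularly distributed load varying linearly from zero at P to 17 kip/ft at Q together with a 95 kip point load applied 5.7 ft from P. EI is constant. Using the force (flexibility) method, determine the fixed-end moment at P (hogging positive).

M_P = 137.8 kip·ft

Release both end moments; the primary structure is a simply-supported span PQ with redundants M_P and M_Q.
On the primary (simply-supported) span, the end slopes from the loading are:
  at P: triangular load, peak 17: 7w₀L³/(360EI) = 283.4/EI
  at Q: triangular load, peak 17: w₀L³/(45EI) = 323.9/EI
  at P: point load 95 at a = 5.7: Pab(L + b)/(6LEI) = 480.1/EI
  at Q: point load 95 at a = 5.7: Pab(L + a)/(6LEI) = 548.7/EI
  θ_P0 = 763.5/EI,  θ_Q0 = 872.6/EI
Flexibility coefficients: a unit moment at one end gives L/(3EI) there and L/(6EI) at the far end, so f₁₁ = f₂₂ = 3.167/EI and f₁₂ = f₂₁ = 1.583/EI.
Compatibility — zero rotation at each built-in end:
  3.167 M_P + 1.583 M_Q = 763.5
  1.583 M_P + 3.167 M_Q = 872.6
Solving the pair gives M_P = 137.8 kip·ft and M_Q = 206.7 kip·ft (hogging).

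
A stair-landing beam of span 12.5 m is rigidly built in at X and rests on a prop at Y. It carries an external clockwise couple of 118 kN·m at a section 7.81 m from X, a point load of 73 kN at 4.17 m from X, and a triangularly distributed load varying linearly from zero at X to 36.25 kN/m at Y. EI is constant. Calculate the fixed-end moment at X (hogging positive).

M_X = 465.3 kN·m

Take the reaction at Y as the redundant and release it; the primary structure is a cantilever fixed at X.
Downward deflection at the released point Y due to the loads:
  clockwise couple 118 at a = 7.81: M₀a(2L − a)/(2EI) = 7921/EI
  point load 73 at a = 4.17: Pa²(3L − a)/(6EI) = 7051/EI
  triangular load, peak 36.25 at the free end: 11w₀L⁴/(120EI) = 81126/EI
  δ_0 = 96098/EI
Tip deflection under a unit load at Y: L³/(3EI) = 651/EI.
Compatibility at Y: δ_0 − R_Y·δ_{YY} = 0, so R_Y = 96098/651 = 147.6 kN.
Moment equilibrium about X: M_X = Σ(load moments about X) − R_Y·L = 2310 − 147.6×12.5 = 465.3 kN·m.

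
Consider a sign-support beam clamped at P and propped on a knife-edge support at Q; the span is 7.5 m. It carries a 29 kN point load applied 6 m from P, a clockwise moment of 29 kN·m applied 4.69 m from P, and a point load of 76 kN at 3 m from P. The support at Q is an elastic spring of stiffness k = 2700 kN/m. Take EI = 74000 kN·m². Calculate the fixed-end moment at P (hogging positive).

M_P = 172.3 kN·m

Remove the prop at Q; the released (primary) structure is a cantilever built in at P.
Free-end deflection of the primary structure under the applied loading (downward +):
  point load 29 at a = 6: Pa²(3L − a)/(6EI) = 2871/EI
  clockwise couple 29 at a = 4.69: M₀a(2L − a)/(2EI) = 701.1/EI
  point load 76 at a = 3: Pa²(3L − a)/(6EI) = 2223/EI
  δ_0 = 5795/EI
Flexibility coefficient — unit upward force at Q: δ_{QQ} = L³/(3EI) = 140.6/EI.
With EI = 74000 kN·m²: δ_0 = 0.078313 m and δ_{QQ} = 0.0019 m/kN.
Compatibility — the spring shortens by R_Q/k under the reaction it provides: δ_0 − R_Q·δ_{QQ} = R_Q/k. With 1/k = 0.00037 m/kN, R_Q = δ_0 / (δ_{QQ} + 1/k) = 0.078313 / (0.0019 + 0.00037) = 34.49 kN.
Moment equilibrium about P: M_P = Σ(load moments about P) − R_Q·L = 431 − 34.49×7.5 = 172.3 kN·m.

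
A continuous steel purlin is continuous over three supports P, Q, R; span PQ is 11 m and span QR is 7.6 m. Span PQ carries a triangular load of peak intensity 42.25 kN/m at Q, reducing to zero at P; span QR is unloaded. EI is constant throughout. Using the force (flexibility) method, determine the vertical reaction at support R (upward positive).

R_R = -26.52 kN

Release continuity at Q by inserting a hinge; the redundant is the internal moment M_Q. The primary structure is two simply-supported spans PQ and QR.
End slopes at the hinge Q, treating each span as simply supported:
  span PQ: triangular load, peak 42.25: w₀L³/(45EI) = 1250/EI
  relative rotation θ_0 = (1250 + 0)/EI = 1250/EI
A unit hogging moment at Q produces rotation L₁/(3EI) + L₂/(3EI) = 6.2/EI.
Compatibility: M_Q·(L₁+L₂)/(3EI) = θ_0, giving M_Q = 201.6 kN·m (hogging).
Span QR, ΣM about R: R_Q^{QR}·7.6 = 0 + 201.6, so R_Q^{QR} = 26.52 kN and R_R = 0 − 26.52 = -26.52 kN.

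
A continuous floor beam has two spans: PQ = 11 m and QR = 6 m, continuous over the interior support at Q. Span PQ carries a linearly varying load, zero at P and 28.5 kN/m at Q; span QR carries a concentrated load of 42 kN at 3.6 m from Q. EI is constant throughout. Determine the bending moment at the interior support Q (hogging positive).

Insert a hinge at Q; M_Q is the redundant, and each span becomes simply supported.
Discontinuity in slope at Q on the released structure — sum the simple-span end rotations:
  span PQ: triangular load, peak 28.5: w₀L³/(45EI) = 843/EI
  span QR: point load 42 at a = 3.6: Pab(L + b)/(6LEI) = 84.67/EI
  relative rotation θ_0 = (843 + 84.67)/EI = 927.6/EI
A unit hogging moment at Q produces rotation L₁/(3EI) + L₂/(3EI) = 5.667/EI.
Slope continuity at Q: θ_0 = M_Q·5.667/EI, so M_Q = 927.6/5.667 = 163.7 kN·m (hogging).

M_Q = 163.7 kN·m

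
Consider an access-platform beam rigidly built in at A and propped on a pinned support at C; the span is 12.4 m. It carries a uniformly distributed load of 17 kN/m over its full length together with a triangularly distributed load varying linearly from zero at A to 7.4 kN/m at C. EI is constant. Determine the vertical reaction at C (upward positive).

R_C = 104.3 kN

Choose R_C as the redundant. The primary structure is the cantilever fixed at A.
Downward deflection at the released point C due to the loads:
  UDL 17: wL⁴/(8EI) = 50240/EI
  triangular load, peak 7.4 at the free end: 11w₀L⁴/(120EI) = 16037/EI
  δ_0 = 66277/EI
Flexibility coefficient — unit upward force at C: δ_{CC} = L³/(3EI) = 635.5/EI.
Compatibility at C: δ_0 − R_C·δ_{CC} = 0, so R_C = 66277/635.5 = 104.3 kN.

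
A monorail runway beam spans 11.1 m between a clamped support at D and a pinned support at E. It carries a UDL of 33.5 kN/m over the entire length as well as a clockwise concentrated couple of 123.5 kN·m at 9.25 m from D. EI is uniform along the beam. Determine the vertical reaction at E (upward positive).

Take the reaction at E as the redundant and release it; the primary structure is a cantilever fixed at D.
Primary-structure tip deflection at E by superposition:
  UDL 33.5: wL⁴/(8EI) = 63569/EI
  clockwise couple 123.5 at a = 9.25: M₀a(2L − a)/(2EI) = 7397/EI
  δ_0 = 70966/EI
Flexibility coefficient — unit upward force at E: δ_{EE} = L³/(3EI) = 455.9/EI.
The prop prevents deflection at E: R_E = δ_0/δ_{EE} = 70966/455.9 = 155.7 kN.

R_E = 155.7 kN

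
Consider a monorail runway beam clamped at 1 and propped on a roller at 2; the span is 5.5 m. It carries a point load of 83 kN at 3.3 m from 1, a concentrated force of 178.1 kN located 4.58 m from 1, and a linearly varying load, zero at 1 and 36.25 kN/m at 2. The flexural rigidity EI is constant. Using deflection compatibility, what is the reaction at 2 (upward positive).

Choose R_2 as the redundant. The primary structure is the cantilever fixed at 1.
Free-end deflection of the primary structure under the applied loading (downward +):
  point load 83 at a = 3.3: Pa²(3L − a)/(6EI) = 1989/EI
  point load 178.1 at a = 4.58: Pa²(3L − a)/(6EI) = 7422/EI
  triangular load, peak 36.25 at the free end: 11w₀L⁴/(120EI) = 3041/EI
  δ_0 = 12451/EI
Flexibility coefficient — unit upward force at 2: δ_{22} = L³/(3EI) = 55.46/EI.
The prop prevents deflection at 2: R_2 = δ_0/δ_{22} = 12451/55.46 = 224.5 kN.

R_2 = 224.5 kN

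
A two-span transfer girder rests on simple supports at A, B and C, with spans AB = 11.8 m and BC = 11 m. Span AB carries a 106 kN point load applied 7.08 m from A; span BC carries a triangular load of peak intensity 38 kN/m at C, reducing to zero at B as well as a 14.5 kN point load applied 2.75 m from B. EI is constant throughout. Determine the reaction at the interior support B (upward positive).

Release continuity at B by inserting a hinge; the redundant is the internal moment M_B. The primary structure is two simply-supported spans AB and BC.
Rotations at B on the released spans (each span's end-slope, ×1/EI):
  span AB: point load 106 at a = 7.08: Pab(L + a)/(6LEI) = 944.6/EI
  span BC: triangular load, peak 38: 7w₀L³/(360EI) = 983.5/EI
  span BC: point load 14.5 at a = 2.75: Pab(L + b)/(6LEI) = 95.95/EI
  relative rotation θ_0 = (944.6 + 1079)/EI = 2024/EI
A unit hogging moment at B produces rotation L₁/(3EI) + L₂/(3EI) = 7.6/EI.
Slope continuity at B: θ_0 = M_B·7.6/EI, so M_B = 2024/7.6 = 266.3 kN·m (hogging).
Span AB, ΣM about A with M_B applied at B: R_B^{AB}·11.8 = 750.5 + 266.3, so R_B^{AB} = 86.17 kN and R_A = 106 − 86.17 = 19.83 kN.
Span BC, ΣM about C: R_B^{BC}·11 = 886 + 266.3, so R_B^{BC} = 104.8 kN and R_C = 223.5 − 104.8 = 118.7 kN.
R_B = 86.17 + 104.8 = 190.9 kN.

R_B = 190.9 kN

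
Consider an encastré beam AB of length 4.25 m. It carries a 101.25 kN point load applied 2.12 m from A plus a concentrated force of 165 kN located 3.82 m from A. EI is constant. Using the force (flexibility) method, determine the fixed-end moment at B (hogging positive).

M_B = 111 kN·m

Take the two fixed-end moments M_A, M_B as redundants; the released structure is the simple span AB.
On the primary (simply-supported) span, the end slopes from the loading are:
  at A: point load 101.25 at a = 2.12: Pab(L + b)/(6LEI) = 114.4/EI
  at B: point load 101.25 at a = 2.12: Pab(L + a)/(6LEI) = 114.2/EI
  at A: point load 165 at a = 3.82: Pab(L + b)/(6LEI) = 49.74/EI
  at B: point load 165 at a = 3.82: Pab(L + a)/(6LEI) = 85.77/EI
  θ_A0 = 164.1/EI,  θ_B0 = 200/EI
Flexibility coefficients: a unit moment at one end gives L/(3EI) there and L/(6EI) at the far end, so f₁₁ = f₂₂ = 1.417/EI and f₁₂ = f₂₁ = 0.7083/EI.
Compatibility — zero rotation at each built-in end:
  1.417 M_A + 0.7083 M_B = 164.1
  0.7083 M_A + 1.417 M_B = 200
Solving the pair gives M_A = 60.37 kN·m and M_B = 111 kN·m (hogging).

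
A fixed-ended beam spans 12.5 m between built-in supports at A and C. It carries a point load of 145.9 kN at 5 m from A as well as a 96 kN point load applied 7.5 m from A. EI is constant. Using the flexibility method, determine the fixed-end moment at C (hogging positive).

Take the two fixed-end moments M_A, M_C as redundants; the released structure is the simple span AC.
Simple-span end rotations at A and C under the given loads:
  at A: point load 145.9 at a = 5: Pab(L + b)/(6LEI) = 1459/EI
  at C: point load 145.9 at a = 5: Pab(L + a)/(6LEI) = 1277/EI
  at A: point load 96 at a = 7.5: Pab(L + b)/(6LEI) = 840/EI
  at C: point load 96 at a = 7.5: Pab(L + a)/(6LEI) = 960/EI
  θ_A0 = 2299/EI,  θ_C0 = 2237/EI
Flexibility coefficients: a unit moment at one end gives L/(3EI) there and L/(6EI) at the far end, so f₁₁ = f₂₂ = 4.167/EI and f₁₂ = f₂₁ = 2.083/EI.
Compatibility — zero rotation at each built-in end:
  4.167 M_A + 2.083 M_C = 2299
  2.083 M_A + 4.167 M_C = 2237
Solving the pair gives M_A = 377.8 kN·m and M_C = 347.9 kN·m (hogging).

M_C = 347.9 kN·m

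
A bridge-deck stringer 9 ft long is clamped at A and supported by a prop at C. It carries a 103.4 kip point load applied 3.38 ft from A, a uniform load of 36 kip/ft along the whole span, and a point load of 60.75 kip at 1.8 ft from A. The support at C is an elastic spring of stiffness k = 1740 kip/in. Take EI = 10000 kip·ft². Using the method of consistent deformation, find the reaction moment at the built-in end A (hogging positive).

M_A = 623 kip·ft

Remove the prop at C; the released (primary) structure is a cantilever built in at A.
Downward deflection at the released point C due to the loads:
  point load 103.4 at a = 3.38: Pa²(3L − a)/(6EI) = 4650/EI
  UDL 36: wL⁴/(8EI) = 29524/EI
  point load 60.75 at a = 1.8: Pa²(3L − a)/(6EI) = 826.7/EI
  δ_0 = 35002/EI
Flexibility coefficient — unit upward force at C: δ_{CC} = L³/(3EI) = 243/EI.
With EI = 10000 kip·ft²: δ_0 = 3.5002 ft and δ_{CC} = 0.0243 ft/kip.
Compatibility — the spring shortens by R_C/k under the reaction it provides: δ_0 − R_C·δ_{CC} = R_C/k. With 1/k = 1/(1740×12) ft/kip = 0.000048 ft/kip, R_C = δ_0 / (δ_{CC} + 1/k) = 3.5002 / (0.0243 + 0.000048) = 143.8 kip.
Moment equilibrium about A: M_A = Σ(load moments about A) − R_C·L = 1917 − 143.8×9 = 623 kip·ft.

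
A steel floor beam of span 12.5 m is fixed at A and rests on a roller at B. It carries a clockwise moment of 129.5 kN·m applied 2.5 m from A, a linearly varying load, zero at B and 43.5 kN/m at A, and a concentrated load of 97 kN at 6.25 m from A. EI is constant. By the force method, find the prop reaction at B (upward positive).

R_B = 90.28 kN

Take the reaction at B as the redundant and release it; the primary structure is a cantilever fixed at A.
Primary-structure tip deflection at B by superposition:
  clockwise couple 129.5 at a = 2.5: M₀a(2L − a)/(2EI) = 3642/EI
  triangular load, peak 43.5 at the fixed end: w₀L⁴/(30EI) = 35400/EI
  point load 97 at a = 6.25: Pa²(3L − a)/(6EI) = 19735/EI
  δ_0 = 58777/EI
Tip deflection under a unit load at B: L³/(3EI) = 651/EI.
Compatibility at B: δ_0 − R_B·δ_{BB} = 0, so R_B = 58777/651 = 90.28 kN.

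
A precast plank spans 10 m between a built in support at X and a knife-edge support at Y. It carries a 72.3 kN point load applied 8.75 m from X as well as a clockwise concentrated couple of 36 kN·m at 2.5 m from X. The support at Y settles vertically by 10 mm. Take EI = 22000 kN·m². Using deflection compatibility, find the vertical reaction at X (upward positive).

Choose R_Y as the redundant. The primary structure is the cantilever fixed at X.
Free-end deflection of the primary structure under the applied loading (downward +):
  point load 72.3 at a = 8.75: Pa²(3L − a)/(6EI) = 19605/EI
  clockwise couple 36 at a = 2.5: M₀a(2L − a)/(2EI) = 787.5/EI
  δ_0 = 20392/EI
Tip deflection under a unit load at Y: L³/(3EI) = 333.3/EI.
With EI = 22000 kN·m²: δ_0 = 0.92692 m and δ_{YY} = 0.015152 m/kN.
Compatibility — the beam at Y must follow the support down by 0.01 m: δ_0 − R_Y·δ_{YY} = 0.01, so R_Y = (0.92692 − 0.01)/0.015152 = 60.52 kN.
Vertical equilibrium: R_X = ΣP − R_Y = 72.3 − 60.52 = 11.78 kN.

R_X = 11.78 kN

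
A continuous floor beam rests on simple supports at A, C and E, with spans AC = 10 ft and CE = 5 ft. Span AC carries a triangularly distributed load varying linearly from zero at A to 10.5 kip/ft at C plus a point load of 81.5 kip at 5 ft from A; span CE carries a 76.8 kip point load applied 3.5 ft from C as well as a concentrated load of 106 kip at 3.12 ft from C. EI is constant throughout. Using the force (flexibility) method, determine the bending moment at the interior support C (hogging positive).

Release continuity at C by inserting a hinge; the redundant is the internal moment M_C. The primary structure is two simply-supported spans AC and CE.
End slopes at the hinge C, treating each span as simply supported:
  span AC: triangular load, peak 10.5: w₀L³/(45EI) = 233.3/EI
  span AC: point load 81.5 at a = 5: Pab(L + a)/(6LEI) = 509.4/EI
  span CE: point load 76.8 at a = 3.5: Pab(L + b)/(6LEI) = 87.36/EI
  span CE: point load 106 at a = 3.12: Pab(L + b)/(6LEI) = 142.6/EI
  relative rotation θ_0 = (742.7 + 229.9)/EI = 972.7/EI
A unit hogging moment at C produces rotation L₁/(3EI) + L₂/(3EI) = 5/EI.
Slope continuity at C: θ_0 = M_C·5/EI, so M_C = 972.7/5 = 194.5 kip·ft (hogging).

M_C = 194.5 kip·ft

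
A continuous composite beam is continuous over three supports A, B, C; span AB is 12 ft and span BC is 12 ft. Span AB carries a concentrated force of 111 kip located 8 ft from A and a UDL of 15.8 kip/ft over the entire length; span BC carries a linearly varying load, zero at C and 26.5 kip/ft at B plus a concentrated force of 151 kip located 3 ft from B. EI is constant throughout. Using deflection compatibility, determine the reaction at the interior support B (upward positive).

R_B = 478.3 kip

Insert a hinge at B; M_B is the redundant, and each span becomes simply supported.
Discontinuity in slope at B on the released structure — sum the simple-span end rotations:
  span AB: point load 111 at a = 8: Pab(L + a)/(6LEI) = 986.7/EI
  span AB: UDL 15.8: wL³/(24EI) = 1138/EI
  span BC: triangular load, peak 26.5: w₀L³/(45EI) = 1018/EI
  span BC: point load 151 at a = 3: Pab(L + b)/(6LEI) = 1189/EI
  relative rotation θ_0 = (2124 + 2207)/EI = 4331/EI
A unit hogging moment at B produces rotation L₁/(3EI) + L₂/(3EI) = 8/EI.
Slope continuity at B: θ_0 = M_B·8/EI, so M_B = 4331/8 = 541.4 kip·ft (hogging).
Span AB, ΣM about A with M_B applied at B: R_B^{AB}·12 = 2026 + 541.4, so R_B^{AB} = 213.9 kip and R_A = 300.6 − 213.9 = 86.69 kip.
Span BC, ΣM about C: R_B^{BC}·12 = 2631 + 541.4, so R_B^{BC} = 264.4 kip and R_C = 310 − 264.4 = 45.64 kip.
R_B = 213.9 + 264.4 = 478.3 kip.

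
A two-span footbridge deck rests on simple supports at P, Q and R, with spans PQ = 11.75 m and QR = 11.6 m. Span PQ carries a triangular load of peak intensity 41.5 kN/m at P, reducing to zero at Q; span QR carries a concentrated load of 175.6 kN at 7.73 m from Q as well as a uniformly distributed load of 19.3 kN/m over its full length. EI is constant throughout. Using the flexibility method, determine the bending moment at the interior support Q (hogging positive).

M_Q = 479.5 kN·m

Release continuity at Q by inserting a hinge; the redundant is the internal moment M_Q. The primary structure is two simply-supported spans PQ and QR.
Discontinuity in slope at Q on the released structure — sum the simple-span end rotations:
  span PQ: triangular load, peak 41.5: 7w₀L³/(360EI) = 1309/EI
  span QR: point load 175.6 at a = 7.73: Pab(L + b)/(6LEI) = 1168/EI
  span QR: UDL 19.3: wL³/(24EI) = 1255/EI
  relative rotation θ_0 = (1309 + 2423)/EI = 3732/EI
A unit hogging moment at Q produces rotation L₁/(3EI) + L₂/(3EI) = 7.783/EI.
Compatibility: M_Q·(L₁+L₂)/(3EI) = θ_0, giving M_Q = 479.5 kN·m (hogging).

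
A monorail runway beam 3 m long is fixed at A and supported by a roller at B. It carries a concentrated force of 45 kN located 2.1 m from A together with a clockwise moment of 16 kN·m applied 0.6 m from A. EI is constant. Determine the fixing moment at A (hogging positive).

M_A = 25.79 kN·m

Release the roller at B. Primary structure: cantilever fixed at A.
Free-end deflection of the primary structure under the applied loading (downward +):
  point load 45 at a = 2.1: Pa²(3L − a)/(6EI) = 228.2/EI
  clockwise couple 16 at a = 0.6: M₀a(2L − a)/(2EI) = 25.92/EI
  δ_0 = 254.1/EI
Tip deflection under a unit load at B: L³/(3EI) = 9/EI.
The prop prevents deflection at B: R_B = δ_0/δ_{BB} = 254.1/9 = 28.24 kN.
Moment equilibrium about A: M_A = Σ(load moments about A) − R_B·L = 110.5 − 28.24×3 = 25.79 kN·m.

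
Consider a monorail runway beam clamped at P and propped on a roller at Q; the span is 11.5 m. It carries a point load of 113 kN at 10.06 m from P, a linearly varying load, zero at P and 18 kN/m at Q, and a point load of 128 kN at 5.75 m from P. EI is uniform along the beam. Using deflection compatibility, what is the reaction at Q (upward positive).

R_Q = 188.8 kN

Release the roller at Q. Primary structure: cantilever fixed at P.
Primary-structure tip deflection at Q by superposition:
  point load 113 at a = 10.06: Pa²(3L − a)/(6EI) = 46583/EI
  triangular load, peak 18 at the free end: 11w₀L⁴/(120EI) = 28859/EI
  point load 128 at a = 5.75: Pa²(3L − a)/(6EI) = 20278/EI
  δ_0 = 95720/EI
Tip deflection under a unit load at Q: L³/(3EI) = 507/EI.
Compatibility at Q: δ_0 − R_Q·δ_{QQ} = 0, so R_Q = 95720/507 = 188.8 kN.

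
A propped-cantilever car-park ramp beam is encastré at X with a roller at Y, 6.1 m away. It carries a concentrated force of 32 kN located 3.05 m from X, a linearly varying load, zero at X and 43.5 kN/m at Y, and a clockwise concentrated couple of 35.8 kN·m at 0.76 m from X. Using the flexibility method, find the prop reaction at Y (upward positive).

Choose R_Y as the redundant. The primary structure is the cantilever fixed at X.
Free-end deflection of the primary structure under the applied loading (downward +):
  point load 32 at a = 3.05: Pa²(3L − a)/(6EI) = 756.6/EI
  triangular load, peak 43.5 at the free end: 11w₀L⁴/(120EI) = 5521/EI
  clockwise couple 35.8 at a = 0.76: M₀a(2L − a)/(2EI) = 155.6/EI
  δ_0 = 6433/EI
Flexibility coefficient — unit upward force at Y: δ_{YY} = L³/(3EI) = 75.66/EI.
The prop prevents deflection at Y: R_Y = δ_0/δ_{YY} = 6433/75.66 = 85.03 kN.

R_Y = 85.03 kN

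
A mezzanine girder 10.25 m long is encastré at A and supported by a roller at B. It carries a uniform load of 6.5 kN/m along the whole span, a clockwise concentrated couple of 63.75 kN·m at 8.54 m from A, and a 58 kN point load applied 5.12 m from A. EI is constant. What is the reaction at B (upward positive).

R_B = 52.15 kN

Remove the prop at B; the released (primary) structure is a cantilever built in at A.
Free-end deflection of the primary structure under the applied loading (downward +):
  UDL 6.5: wL⁴/(8EI) = 8968/EI
  clockwise couple 63.75 at a = 8.54: M₀a(2L − a)/(2EI) = 3256/EI
  point load 58 at a = 5.12: Pa²(3L − a)/(6EI) = 6495/EI
  δ_0 = 18719/EI
Tip deflection under a unit load at B: L³/(3EI) = 359/EI.
The prop prevents deflection at B: R_B = δ_0/δ_{BB} = 18719/359 = 52.15 kN.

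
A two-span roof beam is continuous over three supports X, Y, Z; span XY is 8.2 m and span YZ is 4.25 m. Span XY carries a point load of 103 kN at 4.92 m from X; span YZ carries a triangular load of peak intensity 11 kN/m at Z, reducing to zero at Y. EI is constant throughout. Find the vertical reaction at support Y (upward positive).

R_Y = 109.2 kN

Release continuity at Y by inserting a hinge; the redundant is the internal moment M_Y. The primary structure is two simply-supported spans XY and YZ.
Discontinuity in slope at Y on the released structure — sum the simple-span end rotations:
  span XY: point load 103 at a = 4.92: Pab(L + a)/(6LEI) = 443.2/EI
  span YZ: triangular load, peak 11: 7w₀L³/(360EI) = 16.42/EI
  relative rotation θ_0 = (443.2 + 16.42)/EI = 459.7/EI
A unit hogging moment at Y produces rotation L₁/(3EI) + L₂/(3EI) = 4.15/EI.
Slope continuity at Y: θ_0 = M_Y·4.15/EI, so M_Y = 459.7/4.15 = 110.8 kN·m (hogging).
Span XY, ΣM about X with M_Y applied at Y: R_Y^{XY}·8.2 = 506.8 + 110.8, so R_Y^{XY} = 75.31 kN and R_X = 103 − 75.31 = 27.69 kN.
Span YZ, ΣM about Z: R_Y^{YZ}·4.25 = 33.11 + 110.8, so R_Y^{YZ} = 33.85 kN and R_Z = 23.38 − 33.85 = -10.48 kN.
R_Y = 75.31 + 33.85 = 109.2 kN.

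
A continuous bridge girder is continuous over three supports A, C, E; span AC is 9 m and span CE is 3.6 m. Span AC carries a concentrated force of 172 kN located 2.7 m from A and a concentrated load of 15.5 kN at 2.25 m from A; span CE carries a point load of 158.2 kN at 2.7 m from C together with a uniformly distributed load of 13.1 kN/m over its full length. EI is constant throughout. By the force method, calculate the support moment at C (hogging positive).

M_C = 187.7 kN·m

Insert a hinge at C; M_C is the redundant, and each span becomes simply supported.
Discontinuity in slope at C on the released structure — sum the simple-span end rotations:
  span AC: point load 172 at a = 2.7: Pab(L + a)/(6LEI) = 633.9/EI
  span AC: point load 15.5 at a = 2.25: Pab(L + a)/(6LEI) = 49.04/EI
  span CE: point load 158.2 at a = 2.7: Pab(L + b)/(6LEI) = 80.09/EI
  span CE: UDL 13.1: wL³/(24EI) = 25.47/EI
  relative rotation θ_0 = (682.9 + 105.6)/EI = 788.5/EI
A unit hogging moment at C produces rotation L₁/(3EI) + L₂/(3EI) = 4.2/EI.
Slope continuity at C: θ_0 = M_C·4.2/EI, so M_C = 788.5/4.2 = 187.7 kN·m (hogging).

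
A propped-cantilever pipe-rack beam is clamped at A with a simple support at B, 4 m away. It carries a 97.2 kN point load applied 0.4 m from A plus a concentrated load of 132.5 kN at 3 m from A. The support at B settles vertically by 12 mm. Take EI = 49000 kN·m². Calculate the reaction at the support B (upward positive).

R_B = 57.69 kN

Remove the prop at B; the released (primary) structure is a cantilever built in at A.
Free-end deflection of the primary structure under the applied loading (downward +):
  point load 97.2 at a = 0.4: Pa²(3L − a)/(6EI) = 30.07/EI
  point load 132.5 at a = 3: Pa²(3L − a)/(6EI) = 1789/EI
  δ_0 = 1819/EI
Tip deflection under a unit load at B: L³/(3EI) = 21.33/EI.
With EI = 49000 kN·m²: δ_0 = 0.037119 m and δ_{BB} = 0.000435 m/kN.
Compatibility — the beam at B must follow the support down by 0.012 m: δ_0 − R_B·δ_{BB} = 0.012, so R_B = (0.037119 − 0.012)/0.000435 = 57.69 kN.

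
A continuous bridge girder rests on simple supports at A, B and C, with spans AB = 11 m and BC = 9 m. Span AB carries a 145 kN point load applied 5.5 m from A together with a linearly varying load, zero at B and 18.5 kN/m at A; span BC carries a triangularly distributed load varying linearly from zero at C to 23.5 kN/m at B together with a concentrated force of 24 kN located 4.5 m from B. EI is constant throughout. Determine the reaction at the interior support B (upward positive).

Take M_B as the redundant. Released structure: two simple spans AB and BC with a hinge at B.
Rotations at B on the released spans (each span's end-slope, ×1/EI):
  span AB: point load 145 at a = 5.5: Pab(L + a)/(6LEI) = 1097/EI
  span AB: triangular load, peak 18.5: 7w₀L³/(360EI) = 478.8/EI
  span BC: triangular load, peak 23.5: w₀L³/(45EI) = 380.7/EI
  span BC: point load 24 at a = 4.5: Pab(L + b)/(6LEI) = 121.5/EI
  relative rotation θ_0 = (1575 + 502.2)/EI = 2078/EI
A unit hogging moment at B produces rotation L₁/(3EI) + L₂/(3EI) = 6.667/EI.
Compatibility: M_B·(L₁+L₂)/(3EI) = θ_0, giving M_B = 311.6 kN·m (hogging).
Span AB, ΣM about A with M_B applied at B: R_B^{AB}·11 = 1171 + 311.6, so R_B^{AB} = 134.7 kN and R_A = 246.8 − 134.7 = 112 kN.
Span BC, ΣM about C: R_B^{BC}·9 = 742.5 + 311.6, so R_B^{BC} = 117.1 kN and R_C = 129.8 − 117.1 = 12.62 kN.
R_B = 134.7 + 117.1 = 251.9 kN.

R_B = 251.9 kN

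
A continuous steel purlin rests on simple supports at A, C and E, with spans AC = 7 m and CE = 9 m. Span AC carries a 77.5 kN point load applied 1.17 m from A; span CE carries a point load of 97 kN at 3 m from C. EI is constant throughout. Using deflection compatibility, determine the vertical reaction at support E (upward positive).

Insert a hinge at C; M_C is the redundant, and each span becomes simply supported.
Rotations at C on the released spans (each span's end-slope, ×1/EI):
  span AC: point load 77.5 at a = 1.17: Pab(L + a)/(6LEI) = 102.8/EI
  span CE: point load 97 at a = 3: Pab(L + b)/(6LEI) = 485/EI
  relative rotation θ_0 = (102.8 + 485)/EI = 587.8/EI
A unit hogging moment at C produces rotation L₁/(3EI) + L₂/(3EI) = 5.333/EI.
Slope continuity at C: θ_0 = M_C·5.333/EI, so M_C = 587.8/5.333 = 110.2 kN·m (hogging).
Span CE, ΣM about E: R_C^{CE}·9 = 582 + 110.2, so R_C^{CE} = 76.91 kN and R_E = 97 − 76.91 = 20.09 kN.

R_E = 20.09 kN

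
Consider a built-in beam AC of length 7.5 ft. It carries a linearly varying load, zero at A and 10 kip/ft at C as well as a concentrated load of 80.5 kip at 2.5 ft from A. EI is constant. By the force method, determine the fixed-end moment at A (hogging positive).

Take the two fixed-end moments M_A, M_C as redundants; the released structure is the simple span AC.
On the primary (simply-supported) span, the end slopes from the loading are:
  at A: triangular load, peak 10: 7w₀L³/(360EI) = 82.03/EI
  at C: triangular load, peak 10: w₀L³/(45EI) = 93.75/EI
  at A: point load 80.5 at a = 2.5: Pab(L + b)/(6LEI) = 279.5/EI
  at C: point load 80.5 at a = 2.5: Pab(L + a)/(6LEI) = 223.6/EI
  θ_A0 = 361.5/EI,  θ_C0 = 317.4/EI
Flexibility coefficients: a unit moment at one end gives L/(3EI) there and L/(6EI) at the far end, so f₁₁ = f₂₂ = 2.5/EI and f₁₂ = f₂₁ = 1.25/EI.
Compatibility — zero rotation at each built-in end:
  2.5 M_A + 1.25 M_C = 361.5
  1.25 M_A + 2.5 M_C = 317.4
Solving the pair gives M_A = 108.2 kip·ft and M_C = 72.85 kip·ft (hogging).

M_A = 108.2 kip·ft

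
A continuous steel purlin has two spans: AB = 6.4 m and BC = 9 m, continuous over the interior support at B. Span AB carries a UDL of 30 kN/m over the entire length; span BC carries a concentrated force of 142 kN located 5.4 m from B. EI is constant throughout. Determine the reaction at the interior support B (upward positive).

R_B = 203.4 kN

Take M_B as the redundant. Released structure: two simple spans AB and BC with a hinge at B.
End slopes at the hinge B, treating each span as simply supported:
  span AB: UDL 30: wL³/(24EI) = 327.7/EI
  span BC: point load 142 at a = 5.4: Pab(L + b)/(6LEI) = 644.1/EI
  relative rotation θ_0 = (327.7 + 644.1)/EI = 971.8/EI
A unit hogging moment at B produces rotation L₁/(3EI) + L₂/(3EI) = 5.133/EI.
Compatibility: M_B·(L₁+L₂)/(3EI) = θ_0, giving M_B = 189.3 kN·m (hogging).
Span AB, ΣM about A with M_B applied at B: R_B^{AB}·6.4 = 614.4 + 189.3, so R_B^{AB} = 125.6 kN and R_A = 192 − 125.6 = 66.42 kN.
Span BC, ΣM about C: R_B^{BC}·9 = 511.2 + 189.3, so R_B^{BC} = 77.83 kN and R_C = 142 − 77.83 = 64.17 kN.
R_B = 125.6 + 77.83 = 203.4 kN.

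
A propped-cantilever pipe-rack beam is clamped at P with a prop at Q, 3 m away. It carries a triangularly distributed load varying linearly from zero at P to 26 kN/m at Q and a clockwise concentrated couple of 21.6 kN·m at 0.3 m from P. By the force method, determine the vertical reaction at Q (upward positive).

R_Q = 23.5 kN

Take the reaction at Q as the redundant and release it; the primary structure is a cantilever fixed at P.
Free-end deflection of the primary structure under the applied loading (downward +):
  triangular load, peak 26 at the free end: 11w₀L⁴/(120EI) = 193.1/EI
  clockwise couple 21.6 at a = 0.3: M₀a(2L − a)/(2EI) = 18.47/EI
  δ_0 = 211.5/EI
Flexibility coefficient — unit upward force at Q: δ_{QQ} = L³/(3EI) = 9/EI.
Compatibility at Q: δ_0 − R_Q·δ_{QQ} = 0, so R_Q = 211.5/9 = 23.5 kN.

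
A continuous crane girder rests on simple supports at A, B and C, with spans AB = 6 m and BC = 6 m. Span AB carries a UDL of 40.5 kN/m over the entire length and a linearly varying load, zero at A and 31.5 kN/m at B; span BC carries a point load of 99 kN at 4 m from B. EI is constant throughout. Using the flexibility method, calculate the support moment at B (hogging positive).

Insert a hinge at B; M_B is the redundant, and each span becomes simply supported.
Rotations at B on the released spans (each span's end-slope, ×1/EI):
  span AB: UDL 40.5: wL³/(24EI) = 364.5/EI
  span AB: triangular load, peak 31.5: w₀L³/(45EI) = 151.2/EI
  span BC: point load 99 at a = 4: Pab(L + b)/(6LEI) = 176/EI
  relative rotation θ_0 = (515.7 + 176)/EI = 691.7/EI
A unit hogging moment at B produces rotation L₁/(3EI) + L₂/(3EI) = 4/EI.
Compatibility: M_B·(L₁+L₂)/(3EI) = θ_0, giving M_B = 172.9 kN·m (hogging).

M_B = 172.9 kN·m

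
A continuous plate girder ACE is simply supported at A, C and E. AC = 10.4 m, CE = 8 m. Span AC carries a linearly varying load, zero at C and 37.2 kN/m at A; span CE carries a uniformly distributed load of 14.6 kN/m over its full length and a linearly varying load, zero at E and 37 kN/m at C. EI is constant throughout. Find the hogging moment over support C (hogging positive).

Take M_C as the redundant. Released structure: two simple spans AC and CE with a hinge at C.
End slopes at the hinge C, treating each span as simply supported:
  span AC: triangular load, peak 37.2: 7w₀L³/(360EI) = 813.7/EI
  span CE: UDL 14.6: wL³/(24EI) = 311.5/EI
  span CE: triangular load, peak 37: w₀L³/(45EI) = 421/EI
  relative rotation θ_0 = (813.7 + 732.4)/EI = 1546/EI
A unit hogging moment at C produces rotation L₁/(3EI) + L₂/(3EI) = 6.133/EI.
Compatibility: M_C·(L₁+L₂)/(3EI) = θ_0, giving M_C = 252.1 kN·m (hogging).

M_C = 252.1 kN·m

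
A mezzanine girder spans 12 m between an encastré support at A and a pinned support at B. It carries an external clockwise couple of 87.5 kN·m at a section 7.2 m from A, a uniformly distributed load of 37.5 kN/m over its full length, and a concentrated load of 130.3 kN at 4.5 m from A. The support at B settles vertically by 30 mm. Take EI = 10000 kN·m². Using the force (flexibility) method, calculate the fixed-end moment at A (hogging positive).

M_A = 956.3 kN·m

Choose R_B as the redundant. The primary structure is the cantilever fixed at A.
Primary-structure tip deflection at B by superposition:
  clockwise couple 87.5 at a = 7.2: M₀a(2L − a)/(2EI) = 5292/EI
  UDL 37.5: wL⁴/(8EI) = 97200/EI
  point load 130.3 at a = 4.5: Pa²(3L − a)/(6EI) = 13853/EI
  δ_0 = 116345/EI
Flexibility coefficient — unit upward force at B: δ_{BB} = L³/(3EI) = 576/EI.
With EI = 10000 kN·m²: δ_0 = 11.634 m and δ_{BB} = 0.0576 m/kN.
Compatibility — the beam at B must follow the support down by 0.03 m: δ_0 − R_B·δ_{BB} = 0.03, so R_B = (11.634 − 0.03)/0.0576 = 201.5 kN.
Moment equilibrium about A: M_A = Σ(load moments about A) − R_B·L = 3374 − 201.5×12 = 956.3 kN·m.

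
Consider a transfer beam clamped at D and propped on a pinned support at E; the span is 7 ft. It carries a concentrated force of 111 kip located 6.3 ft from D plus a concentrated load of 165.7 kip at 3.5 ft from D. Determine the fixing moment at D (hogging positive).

M_D = 255.9 kip·ft

Release the roller at E. Primary structure: cantilever fixed at D.
Free-end deflection of the primary structure under the applied loading (downward +):
  point load 111 at a = 6.3: Pa²(3L − a)/(6EI) = 10794/EI
  point load 165.7 at a = 3.5: Pa²(3L − a)/(6EI) = 5920/EI
  δ_0 = 16714/EI
Tip deflection under a unit load at E: L³/(3EI) = 114.3/EI.
The prop prevents deflection at E: R_E = δ_0/δ_{EE} = 16714/114.3 = 146.2 kip.
Moment equilibrium about D: M_D = Σ(load moments about D) − R_E·L = 1279 − 146.2×7 = 255.9 kip·ft.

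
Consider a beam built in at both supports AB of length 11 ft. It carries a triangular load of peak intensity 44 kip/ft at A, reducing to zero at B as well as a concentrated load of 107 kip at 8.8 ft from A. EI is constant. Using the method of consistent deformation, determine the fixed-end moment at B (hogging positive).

Release both end moments; the primary structure is a simply-supported span AB with redundants M_A and M_B.
Simple-span end rotations at A and B under the given loads:
  at A: triangular load, peak 44: w₀L³/(45EI) = 1301/EI
  at B: triangular load, peak 44: 7w₀L³/(360EI) = 1139/EI
  at A: point load 107 at a = 8.8: Pab(L + b)/(6LEI) = 414.3/EI
  at B: point load 107 at a = 8.8: Pab(L + a)/(6LEI) = 621.5/EI
  θ_A0 = 1716/EI,  θ_B0 = 1760/EI
Flexibility coefficients: a unit moment at one end gives L/(3EI) there and L/(6EI) at the far end, so f₁₁ = f₂₂ = 3.667/EI and f₁₂ = f₂₁ = 1.833/EI.
Compatibility — zero rotation at each built-in end:
  3.667 M_A + 1.833 M_B = 1716
  1.833 M_A + 3.667 M_B = 1760
Solving the pair gives M_A = 303.9 kip·ft and M_B = 328.1 kip·ft (hogging).

M_B = 328.1 kip·ft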